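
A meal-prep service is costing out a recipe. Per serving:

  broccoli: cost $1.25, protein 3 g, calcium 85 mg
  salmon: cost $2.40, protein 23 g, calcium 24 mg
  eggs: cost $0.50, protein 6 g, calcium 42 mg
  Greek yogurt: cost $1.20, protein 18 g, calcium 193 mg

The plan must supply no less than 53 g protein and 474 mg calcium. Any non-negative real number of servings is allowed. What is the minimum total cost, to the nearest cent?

$3.53

With two linear requirements the optimum uses one or two foods; enumerate the corners.
broccoli only: max(53/3, 474/85) = 17.67 servings → $22.08.
salmon only: max(53/23, 474/24) = 19.75 servings → $47.40.
eggs only: max(53/6, 474/42) = 11.29 servings → $5.64.
Greek yogurt only: max(53/18, 474/193) = 2.944 servings → $3.53.
broccoli + salmon with both tight: 5.114 servings and 1.637 servings → $10.32.
broccoli + eggs with both tight: 1.609 servings and 8.029 servings → $6.03.
broccoli + Greek yogurt with both targets exact would need a negative amount; discard.
salmon + eggs: the both-tight solution has a negative serving — not a feasible corner.
salmon + Greek yogurt with both tight: 0.4235 servings and 2.403 servings → $3.90.
eggs + Greek yogurt with both tight: 4.221 servings and 1.537 servings → $3.96.
So the least-cost plan costs $3.53.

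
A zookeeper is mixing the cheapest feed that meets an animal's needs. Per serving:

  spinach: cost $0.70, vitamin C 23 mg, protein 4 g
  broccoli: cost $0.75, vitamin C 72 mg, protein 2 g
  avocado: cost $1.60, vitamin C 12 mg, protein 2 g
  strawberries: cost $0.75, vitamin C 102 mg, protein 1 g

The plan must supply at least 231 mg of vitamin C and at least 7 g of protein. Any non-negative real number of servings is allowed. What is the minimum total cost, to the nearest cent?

$2.36

spinach only: max(231/23, 7/4) = 10.04 servings → $7.03.
broccoli only: max(231/72, 7/2) = 3.5 servings → $2.62.
avocado only: max(231/12, 7/2) = 19.25 servings → $30.80.
strawberries only: max(231/102, 7/1) = 7 servings → $5.25.
spinach + broccoli with both tight: 0.1736 servings and 3.153 servings → $2.49.
spinach + avocado: the both-tight solution has a negative serving — not a feasible corner.
spinach + strawberries with both tight: 1.255 servings and 1.982 servings → $2.36.
broccoli + avocado with both tight: 3.15 servings and 0.35 servings → $2.92.
broccoli + strawberries with both targets exact would need a negative amount; discard.
avocado + strawberries with both tight: 2.516 servings and 1.969 servings → $5.50.
So the least-cost plan costs $2.36.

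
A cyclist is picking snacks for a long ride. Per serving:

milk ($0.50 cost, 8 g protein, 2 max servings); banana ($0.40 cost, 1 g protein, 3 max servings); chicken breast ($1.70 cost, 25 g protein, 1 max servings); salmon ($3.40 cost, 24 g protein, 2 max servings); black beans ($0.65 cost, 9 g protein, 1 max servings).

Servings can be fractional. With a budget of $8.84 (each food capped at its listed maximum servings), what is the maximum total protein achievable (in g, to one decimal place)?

88.8 g

Protein per dollar: milk 16, chicken breast 14.71, black beans 13.85, salmon 7.059, banana 2.5.
Take 2 servings of milk: spends $1.00, +16.0 g protein (running total 16.0 g).
Take 1 serving of chicken breast: spends $1.70, +25.0 g protein (running total 41.0 g).
Take 1 serving of black beans: spends $0.65, +9.0 g protein (running total 50.0 g).
Take 1.615 servings of salmon: spends $5.49, +38.8 g protein (running total 88.8 g).
Greedy by best ratio exhausts the cost allowance optimally: 88.8 g.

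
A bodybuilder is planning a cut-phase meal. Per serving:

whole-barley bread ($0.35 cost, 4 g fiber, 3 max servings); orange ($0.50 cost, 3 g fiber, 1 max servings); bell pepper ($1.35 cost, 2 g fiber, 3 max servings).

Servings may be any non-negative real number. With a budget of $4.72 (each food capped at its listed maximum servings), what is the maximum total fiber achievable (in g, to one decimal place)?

Fiber per dollar: whole-barley bread 11.43, orange 6, bell pepper 1.481.
Take 3 servings of whole-barley bread: spends $1.05, +12.0 g fiber (running total 12.0 g).
Take 1 serving of orange: spends $0.50, +3.0 g fiber (running total 15.0 g).
Take 2.348 servings of bell pepper: spends $3.17, +4.7 g fiber (running total 19.7 g).
Greedy by best ratio exhausts the cost allowance optimally: 19.7 g.

19.7 g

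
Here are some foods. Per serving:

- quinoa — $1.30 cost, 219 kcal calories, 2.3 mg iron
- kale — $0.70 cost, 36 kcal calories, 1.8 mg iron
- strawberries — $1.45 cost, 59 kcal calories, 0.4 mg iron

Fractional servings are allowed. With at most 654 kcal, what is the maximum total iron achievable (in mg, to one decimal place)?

32.7 mg

Iron per kcal: kale 0.05, quinoa 0.0105, strawberries 0.00678.
With no serving limits, spend the whole calories allowance on kale: 654 kcal / 36 kcal × 1.8 mg = 32.7 mg.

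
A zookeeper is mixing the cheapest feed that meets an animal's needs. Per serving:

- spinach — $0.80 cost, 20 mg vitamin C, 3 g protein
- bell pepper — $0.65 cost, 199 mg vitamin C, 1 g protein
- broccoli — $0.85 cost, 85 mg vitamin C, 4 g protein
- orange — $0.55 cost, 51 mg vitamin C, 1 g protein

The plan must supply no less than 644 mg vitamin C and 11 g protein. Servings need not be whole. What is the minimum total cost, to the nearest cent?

$3.35

With two linear requirements the optimum uses one or two foods; enumerate the corners.
spinach only: max(644/20, 11/3) = 32.2 servings → $25.76.
bell pepper only: max(644/199, 11/1) = 11 servings → $7.15.
broccoli only: max(644/85, 11/4) = 7.576 servings → $6.44.
orange only: max(644/51, 11/1) = 12.63 servings → $6.95.
spinach + bell pepper with both tight: 2.678 servings and 2.967 servings → $4.07.
spinach + broccoli: the both-tight solution has a negative serving — not a feasible corner.
spinach + orange: intersection lies outside the first quadrant.
bell pepper + broccoli with both tight: 2.308 servings and 2.173 servings → $3.35.
bell pepper + orange with both tight: 0.5608 servings and 10.44 servings → $6.11.
broccoli + orange: the both-tight solution has a negative serving — not a feasible corner.
Cheapest feasible corner: $3.35.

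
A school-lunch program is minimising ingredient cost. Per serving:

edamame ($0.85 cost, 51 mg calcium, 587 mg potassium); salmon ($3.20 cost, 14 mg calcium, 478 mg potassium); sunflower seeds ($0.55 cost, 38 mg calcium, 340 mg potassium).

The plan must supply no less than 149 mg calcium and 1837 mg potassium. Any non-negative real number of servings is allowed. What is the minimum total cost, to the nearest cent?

Two binding constraints pin down two serving amounts, so the optimal mix uses at most two foods. The candidates are each food alone (scaled to the tighter of calcium/potassium) and each pair with both constraints tight.
edamame only: max(149/51, 1837/587) = 3.129 servings → $2.66.
salmon only: max(149/14, 1837/478) = 10.64 servings → $34.06.
sunflower seeds only: max(149/38, 1837/340) = 5.403 servings → $2.97.
edamame + salmon with both tight: 2.816 servings and 0.3851 servings → $3.63.
edamame + sunflower seeds with both targets exact would need a negative amount; discard.
salmon + sunflower seeds with both tight: 1.428 servings and 3.395 servings → $6.44.
So the least-cost plan costs $2.66.

$2.66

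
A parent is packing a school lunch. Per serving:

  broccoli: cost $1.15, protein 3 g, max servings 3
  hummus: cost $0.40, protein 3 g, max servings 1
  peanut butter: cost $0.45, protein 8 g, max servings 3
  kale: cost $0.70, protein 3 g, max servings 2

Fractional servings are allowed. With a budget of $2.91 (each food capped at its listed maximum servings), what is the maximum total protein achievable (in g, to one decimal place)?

Protein per dollar: peanut butter 17.78, hummus 7.5, kale 4.286, broccoli 2.609.
Take 3 servings of peanut butter: spends $1.35, +24.0 g protein (running total 24.0 g).
Take 1 serving of hummus: spends $0.40, +3.0 g protein (running total 27.0 g).
Take 1.657 servings of kale: spends $1.16, +5.0 g protein (running total 32.0 g).
Greedy by best ratio exhausts the cost allowance optimally: 32.0 g.

32.0 g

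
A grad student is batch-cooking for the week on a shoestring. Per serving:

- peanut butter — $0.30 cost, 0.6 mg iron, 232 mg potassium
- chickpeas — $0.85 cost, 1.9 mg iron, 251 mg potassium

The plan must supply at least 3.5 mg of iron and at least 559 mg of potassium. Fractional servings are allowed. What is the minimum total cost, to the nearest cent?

$1.59

For a min-cost LP with two ≥-constraints, a basic feasible solution has at most two positive variables.
peanut butter only: max(3.5/0.6, 559/232) = 5.833 servings → $1.75.
chickpeas only: max(3.5/1.9, 559/251) = 2.227 servings → $1.89.
peanut butter + chickpeas with both tight: 0.6327 servings and 1.642 servings → $1.59.
The minimum over all feasible corners is $1.59.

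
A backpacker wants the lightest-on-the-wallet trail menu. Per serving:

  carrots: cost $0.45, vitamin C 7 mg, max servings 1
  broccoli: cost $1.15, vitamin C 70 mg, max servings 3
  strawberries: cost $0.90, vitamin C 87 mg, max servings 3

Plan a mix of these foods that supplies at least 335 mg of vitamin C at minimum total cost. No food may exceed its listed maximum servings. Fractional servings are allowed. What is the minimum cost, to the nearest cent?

Cost per mg of vitamin C: strawberries $0.0103, broccoli $0.0164, carrots $0.0643.
Take 3 servings of strawberries: +261.0 mg vitamin C for $2.70 (total $2.70, still need 74.0 mg).
Take 1.057 servings of broccoli: +74.0 mg vitamin C for $1.22 (total $3.92, still need 0.0 mg).
Greedy by cheapest-per-mg is optimal for a single linear constraint, so the minimum cost is $3.92.

$3.92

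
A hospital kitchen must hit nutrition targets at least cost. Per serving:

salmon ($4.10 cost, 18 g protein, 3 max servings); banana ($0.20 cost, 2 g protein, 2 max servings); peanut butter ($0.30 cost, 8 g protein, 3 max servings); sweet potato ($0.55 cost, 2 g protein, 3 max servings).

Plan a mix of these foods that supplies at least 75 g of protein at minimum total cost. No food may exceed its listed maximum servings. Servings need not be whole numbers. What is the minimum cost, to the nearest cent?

$12.01

Cost per g of protein: peanut butter $0.0375, banana $0.1000, salmon $0.2278, sweet potato $0.2750.
Take 3 servings of peanut butter: +24.0 g protein for $0.90 (total $0.90, still need 51.0 g).
Take 2 servings of banana: +4.0 g protein for $0.40 (total $1.30, still need 47.0 g).
Take 2.611 servings of salmon: +47.0 g protein for $10.71 (total $12.01, still need 0.0 g).
Greedy by cheapest-per-g is optimal for a single linear constraint, so the minimum cost is $12.01.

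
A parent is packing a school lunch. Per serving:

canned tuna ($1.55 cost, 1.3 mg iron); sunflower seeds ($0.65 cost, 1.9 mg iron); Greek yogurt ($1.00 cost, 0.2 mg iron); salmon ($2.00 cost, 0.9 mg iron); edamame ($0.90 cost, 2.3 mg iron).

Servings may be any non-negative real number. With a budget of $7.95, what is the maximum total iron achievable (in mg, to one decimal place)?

23.2 mg

Iron per dollar: sunflower seeds 2.923, edamame 2.556, canned tuna 0.8387, salmon 0.45, Greek yogurt 0.2.
With no serving limits, spend the whole cost allowance on sunflower seeds: $7.95 / $0.65 × 1.9 mg = 23.2 mg.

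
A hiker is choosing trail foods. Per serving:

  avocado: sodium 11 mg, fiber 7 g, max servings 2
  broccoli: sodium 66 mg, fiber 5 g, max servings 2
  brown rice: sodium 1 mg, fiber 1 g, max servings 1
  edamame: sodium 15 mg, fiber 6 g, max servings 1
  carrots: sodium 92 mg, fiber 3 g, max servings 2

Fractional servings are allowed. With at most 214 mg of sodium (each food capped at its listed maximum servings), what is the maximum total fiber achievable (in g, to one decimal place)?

32.4 g

Fiber per mg sodium: brown rice 1, avocado 0.6364, edamame 0.4, broccoli 0.07576, carrots 0.03261.
Take 1 serving of brown rice: uses 1 mg sodium, +1.0 g fiber (running total 1.0 g).
Take 2 servings of avocado: uses 22 mg sodium, +14.0 g fiber (running total 15.0 g).
Take 1 serving of edamame: uses 15 mg sodium, +6.0 g fiber (running total 21.0 g).
Take 2 servings of broccoli: uses 132 mg sodium, +10.0 g fiber (running total 31.0 g).
Take 0.4783 servings of carrots: uses 44 mg sodium, +1.4 g fiber (running total 32.4 g).
Greedy by best ratio exhausts the sodium allowance optimally: 32.4 g.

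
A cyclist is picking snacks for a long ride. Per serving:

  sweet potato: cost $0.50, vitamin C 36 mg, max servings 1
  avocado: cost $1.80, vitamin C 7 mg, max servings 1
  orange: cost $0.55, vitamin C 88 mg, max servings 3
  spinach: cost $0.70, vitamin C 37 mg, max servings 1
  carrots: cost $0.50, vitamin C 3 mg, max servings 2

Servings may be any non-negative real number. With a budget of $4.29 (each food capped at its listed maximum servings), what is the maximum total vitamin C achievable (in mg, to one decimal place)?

344.7 mg

Vitamin C per dollar: orange 160, sweet potato 72, spinach 52.86, carrots 6, avocado 3.889.
Take 3 servings of orange: spends $1.65, +264.0 mg vitamin C (running total 264.0 mg).
Take 1 serving of sweet potato: spends $0.50, +36.0 mg vitamin C (running total 300.0 mg).
Take 1 serving of spinach: spends $0.70, +37.0 mg vitamin C (running total 337.0 mg).
Take 2 servings of carrots: spends $1.00, +6.0 mg vitamin C (running total 343.0 mg).
Take 0.2444 servings of avocado: spends $0.44, +1.7 mg vitamin C (running total 344.7 mg).
Greedy by best ratio exhausts the cost allowance optimally: 344.7 mg.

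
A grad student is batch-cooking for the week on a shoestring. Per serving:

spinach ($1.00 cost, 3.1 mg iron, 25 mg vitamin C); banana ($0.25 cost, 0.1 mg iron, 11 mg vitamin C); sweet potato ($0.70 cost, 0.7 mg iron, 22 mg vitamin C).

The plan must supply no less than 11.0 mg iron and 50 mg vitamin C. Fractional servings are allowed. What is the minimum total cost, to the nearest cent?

$3.55

Compare the cost at each extreme point of the feasible region.
spinach only: max(11.0/3.1, 50/25) = 3.548 servings → $3.55.
banana only: max(11.0/0.1, 50/11) = 110 servings → $27.50.
sweet potato only: max(11.0/0.7, 50/22) = 15.71 servings → $11.00.
spinach + banana: intersection lies outside the first quadrant.
spinach + sweet potato: the both-tight solution has a negative serving — not a feasible corner.
banana + sweet potato with both targets exact would need a negative amount; discard.
So the least-cost plan costs $3.55.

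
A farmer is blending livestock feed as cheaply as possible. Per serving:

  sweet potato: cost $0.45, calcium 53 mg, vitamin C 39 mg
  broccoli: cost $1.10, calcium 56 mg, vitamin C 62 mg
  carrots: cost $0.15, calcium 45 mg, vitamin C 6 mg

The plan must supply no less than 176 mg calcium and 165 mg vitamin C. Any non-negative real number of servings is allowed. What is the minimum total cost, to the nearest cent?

Minimising a linear cost over {calcium ≥ 176, vitamin C ≥ 165, servings ≥ 0} — the optimum is at a vertex, using one or two foods.
sweet potato only: max(176/53, 165/39) = 4.231 servings → $1.90.
broccoli only: max(176/56, 165/62) = 3.143 servings → $3.46.
carrots only: max(176/45, 165/6) = 27.5 servings → $4.12.
sweet potato + broccoli with both tight: 1.517 servings and 1.707 servings → $2.56.
sweet potato + carrots: intersection lies outside the first quadrant.
broccoli + carrots with both tight: 2.595 servings and 0.6813 servings → $2.96.
Cheapest feasible corner: $1.90.

$1.90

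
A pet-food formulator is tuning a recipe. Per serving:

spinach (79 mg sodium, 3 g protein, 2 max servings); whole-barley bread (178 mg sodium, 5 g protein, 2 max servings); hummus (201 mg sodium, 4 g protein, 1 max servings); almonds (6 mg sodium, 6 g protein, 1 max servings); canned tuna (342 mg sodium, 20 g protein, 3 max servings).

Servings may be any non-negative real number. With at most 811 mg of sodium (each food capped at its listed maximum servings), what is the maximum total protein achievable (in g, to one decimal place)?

53.1 g

Protein per mg sodium: almonds 1, canned tuna 0.05848, spinach 0.03797, whole-barley bread 0.02809, hummus 0.0199.
Take 1 serving of almonds: uses 6 mg sodium, +6.0 g protein (running total 6.0 g).
Take 2.354 servings of canned tuna: uses 805 mg sodium, +47.1 g protein (running total 53.1 g).
Greedy by best ratio exhausts the sodium allowance optimally: 53.1 g.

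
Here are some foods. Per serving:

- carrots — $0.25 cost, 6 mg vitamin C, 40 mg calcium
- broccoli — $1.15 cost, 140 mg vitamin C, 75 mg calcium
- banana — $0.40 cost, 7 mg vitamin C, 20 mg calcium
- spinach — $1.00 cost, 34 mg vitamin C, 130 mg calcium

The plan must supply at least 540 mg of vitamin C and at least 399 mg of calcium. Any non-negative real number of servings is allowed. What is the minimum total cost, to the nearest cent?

$5.03

carrots only: max(540/6, 399/40) = 90 servings → $22.50.
broccoli only: max(540/140, 399/75) = 5.32 servings → $6.12.
banana only: max(540/7, 399/20) = 77.14 servings → $30.86.
spinach only: max(540/34, 399/130) = 15.88 servings → $15.88.
carrots + broccoli with both tight: 2.983 servings and 3.729 servings → $5.03.
carrots + banana with both targets exact would need a negative amount; discard.
carrots + spinach with both targets exact would need a negative amount; discard.
broccoli + banana with both tight: 3.52 servings and 6.752 servings → $6.75.
broccoli + spinach with both tight: 3.619 servings and 0.9815 servings → $5.14.
banana + spinach: the both-tight solution has a negative serving — not a feasible corner.
The minimum over all feasible corners is $5.03.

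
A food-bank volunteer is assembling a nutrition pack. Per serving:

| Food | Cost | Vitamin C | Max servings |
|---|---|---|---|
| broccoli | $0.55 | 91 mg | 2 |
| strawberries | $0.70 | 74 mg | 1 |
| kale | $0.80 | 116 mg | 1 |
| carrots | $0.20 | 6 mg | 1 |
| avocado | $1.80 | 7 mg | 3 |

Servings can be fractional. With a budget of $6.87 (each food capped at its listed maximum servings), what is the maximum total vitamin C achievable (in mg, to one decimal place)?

Vitamin C per dollar: broccoli 165.5, kale 145, strawberries 105.7, carrots 30, avocado 3.889.
Take 2 servings of broccoli: spends $1.10, +182.0 mg vitamin C (running total 182.0 mg).
Take 1 serving of kale: spends $0.80, +116.0 mg vitamin C (running total 298.0 mg).
Take 1 serving of strawberries: spends $0.70, +74.0 mg vitamin C (running total 372.0 mg).
Take 1 serving of carrots: spends $0.20, +6.0 mg vitamin C (running total 378.0 mg).
Take 2.261 servings of avocado: spends $4.07, +15.8 mg vitamin C (running total 393.8 mg).
Filling greedily by vitamin C-per-dollar is optimal for one linear limit, giving 393.8 mg.

393.8 mg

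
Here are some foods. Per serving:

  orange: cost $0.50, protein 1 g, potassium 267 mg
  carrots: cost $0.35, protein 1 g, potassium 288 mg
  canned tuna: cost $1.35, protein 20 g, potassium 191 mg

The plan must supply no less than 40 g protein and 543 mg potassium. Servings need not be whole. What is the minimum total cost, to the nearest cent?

An LP optimum is at a vertex; with two nutrient constraints at most two foods are used. Check each candidate.
orange only: max(40/1, 543/267) = 40 servings → $20.00.
carrots only: max(40/1, 543/288) = 40 servings → $14.00.
canned tuna only: max(40/20, 543/191) = 2.843 servings → $3.84.
orange + carrots: intersection lies outside the first quadrant.
orange + canned tuna with both tight: 0.6254 servings and 1.969 servings → $2.97.
carrots + canned tuna with both tight: 0.5782 servings and 1.971 servings → $2.86.
So the least-cost plan costs $2.86.

$2.86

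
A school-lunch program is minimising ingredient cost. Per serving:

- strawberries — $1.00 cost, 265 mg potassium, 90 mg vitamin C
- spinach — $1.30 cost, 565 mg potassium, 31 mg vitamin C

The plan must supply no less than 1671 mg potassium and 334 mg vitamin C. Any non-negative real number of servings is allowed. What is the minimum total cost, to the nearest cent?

$5.10

This is a tiny linear program; its minimum lies at a vertex of the feasible set. List the vertices and price them.
strawberries only: max(1671/265, 334/90) = 6.306 servings → $6.31.
spinach only: max(1671/565, 334/31) = 10.77 servings → $14.01.
strawberries + spinach with both tight: 3.211 servings and 1.451 servings → $5.10.
Cheapest feasible corner: $5.10.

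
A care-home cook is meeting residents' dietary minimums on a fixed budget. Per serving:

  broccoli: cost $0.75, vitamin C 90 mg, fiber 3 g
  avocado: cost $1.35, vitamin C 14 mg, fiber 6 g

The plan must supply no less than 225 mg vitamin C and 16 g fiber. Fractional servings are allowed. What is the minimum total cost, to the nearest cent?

$3.77

An LP optimum is at a vertex; with two nutrient constraints at most two foods are used. Check each candidate.
broccoli only: max(225/90, 16/3) = 5.333 servings → $4.00.
avocado only: max(225/14, 16/6) = 16.07 servings → $21.70.
broccoli + avocado with both tight: 2.261 servings and 1.536 servings → $3.77.
So the least-cost plan costs $3.77.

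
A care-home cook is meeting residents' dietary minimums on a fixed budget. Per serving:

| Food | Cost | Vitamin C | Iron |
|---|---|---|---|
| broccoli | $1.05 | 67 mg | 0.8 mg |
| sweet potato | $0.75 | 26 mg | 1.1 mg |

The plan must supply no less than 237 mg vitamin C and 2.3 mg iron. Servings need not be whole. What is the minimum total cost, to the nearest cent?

At the optimum either one food covers both requirements or two foods hit both targets exactly; no other combination can be cheaper.
broccoli only: max(237/67, 2.3/0.8) = 3.537 servings → $3.71.
sweet potato only: max(237/26, 2.3/1.1) = 9.115 servings → $6.84.
broccoli + sweet potato with both targets exact would need a negative amount; discard.
Cheapest feasible corner: $3.71.

$3.71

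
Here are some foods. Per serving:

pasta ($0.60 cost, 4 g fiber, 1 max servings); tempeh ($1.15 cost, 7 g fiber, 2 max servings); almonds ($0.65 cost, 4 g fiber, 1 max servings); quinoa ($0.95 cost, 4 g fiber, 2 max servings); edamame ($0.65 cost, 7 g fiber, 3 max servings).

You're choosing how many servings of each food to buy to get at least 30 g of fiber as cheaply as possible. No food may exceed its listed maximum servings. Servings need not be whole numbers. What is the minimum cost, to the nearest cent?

Cost per g of fiber: edamame $0.0929, pasta $0.1500, almonds $0.1625, tempeh $0.1643, quinoa $0.2375.
Take 3 servings of edamame: +21.0 g fiber for $1.95 (total $1.95, still need 9.0 g).
Take 1 serving of pasta: +4.0 g fiber for $0.60 (total $2.55, still need 5.0 g).
Take 1 serving of almonds: +4.0 g fiber for $0.65 (total $3.20, still need 1.0 g).
Take 0.1429 servings of tempeh: +1.0 g fiber for $0.16 (total $3.36, still need 0.0 g).
Filling from the cheapest source first is optimal under one linear minimum: $3.36.

$3.36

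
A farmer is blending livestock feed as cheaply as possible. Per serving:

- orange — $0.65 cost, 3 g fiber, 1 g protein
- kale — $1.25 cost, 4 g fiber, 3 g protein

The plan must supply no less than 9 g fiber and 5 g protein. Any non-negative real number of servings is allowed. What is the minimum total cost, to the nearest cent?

$2.41

orange only: max(9/3, 5/1) = 5 servings → $3.25.
kale only: max(9/4, 5/3) = 2.25 servings → $2.81.
orange + kale with both tight: 1.4 servings and 1.2 servings → $2.41.
Cheapest feasible corner: $2.41.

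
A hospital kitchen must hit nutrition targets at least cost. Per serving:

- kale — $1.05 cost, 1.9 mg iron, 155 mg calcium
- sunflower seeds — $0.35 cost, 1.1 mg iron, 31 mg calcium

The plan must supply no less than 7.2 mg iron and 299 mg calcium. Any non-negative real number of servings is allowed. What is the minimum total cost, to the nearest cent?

Minimising a linear cost over {iron ≥ 7.2, calcium ≥ 299, servings ≥ 0} — the optimum is at a vertex, using one or two foods.
kale only: max(7.2/1.9, 299/155) = 3.789 servings → $3.98.
sunflower seeds only: max(7.2/1.1, 299/31) = 9.645 servings → $3.38.
kale + sunflower seeds with both tight: 0.9471 servings and 4.909 servings → $2.71.
The minimum over all feasible corners is $2.71.

$2.71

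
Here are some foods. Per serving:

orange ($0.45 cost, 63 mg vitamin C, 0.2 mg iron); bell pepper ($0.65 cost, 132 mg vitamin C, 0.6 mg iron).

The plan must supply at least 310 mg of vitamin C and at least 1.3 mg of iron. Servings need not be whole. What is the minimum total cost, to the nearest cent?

$1.53

orange only: max(310/63, 1.3/0.2) = 6.5 servings → $2.92.
bell pepper only: max(310/132, 1.3/0.6) = 2.348 servings → $1.53.
orange + bell pepper with both tight: 1.263 servings and 1.746 servings → $1.70.
The minimum over all feasible corners is $1.53.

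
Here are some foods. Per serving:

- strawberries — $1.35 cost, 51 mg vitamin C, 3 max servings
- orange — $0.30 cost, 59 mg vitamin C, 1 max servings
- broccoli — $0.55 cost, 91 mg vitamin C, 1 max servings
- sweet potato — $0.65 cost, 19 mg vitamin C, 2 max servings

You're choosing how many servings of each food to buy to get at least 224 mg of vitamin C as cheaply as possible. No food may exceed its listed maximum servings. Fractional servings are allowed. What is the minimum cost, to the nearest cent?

$2.81

Cost per mg of vitamin C: orange $0.0051, broccoli $0.0060, strawberries $0.0265, sweet potato $0.0342.
Take 1 serving of orange: +59.0 mg vitamin C for $0.30 (total $0.30, still need 165.0 mg).
Take 1 serving of broccoli: +91.0 mg vitamin C for $0.55 (total $0.85, still need 74.0 mg).
Take 1.451 servings of strawberries: +74.0 mg vitamin C for $1.96 (total $2.81, still need 0.0 mg).
Filling from the cheapest source first is optimal under one linear minimum: $2.81.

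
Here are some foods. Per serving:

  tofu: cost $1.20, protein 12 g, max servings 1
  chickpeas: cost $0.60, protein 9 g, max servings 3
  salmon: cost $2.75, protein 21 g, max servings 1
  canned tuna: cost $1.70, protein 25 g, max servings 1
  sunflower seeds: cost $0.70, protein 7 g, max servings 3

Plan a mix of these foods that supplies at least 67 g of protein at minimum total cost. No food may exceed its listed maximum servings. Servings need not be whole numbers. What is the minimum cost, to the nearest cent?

Cost per g of protein: chickpeas $0.0667, canned tuna $0.0680, tofu $0.1000, sunflower seeds $0.1000, salmon $0.1310.
Take 3 servings of chickpeas: +27.0 g protein for $1.80 (total $1.80, still need 40.0 g).
Take 1 serving of canned tuna: +25.0 g protein for $1.70 (total $3.50, still need 15.0 g).
Take 1 serving of tofu: +12.0 g protein for $1.20 (total $4.70, still need 3.0 g).
Take 0.4286 servings of sunflower seeds: +3.0 g protein for $0.30 (total $5.00, still need 0.0 g).
Filling from the cheapest source first is optimal under one linear minimum: $5.00.

$5.00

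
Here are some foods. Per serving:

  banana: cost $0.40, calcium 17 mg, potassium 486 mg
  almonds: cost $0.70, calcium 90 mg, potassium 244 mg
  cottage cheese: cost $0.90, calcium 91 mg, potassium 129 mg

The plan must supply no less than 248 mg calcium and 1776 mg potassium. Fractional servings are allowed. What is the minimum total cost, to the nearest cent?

A basic optimal solution has at most two foods positive. Try each food alone and each pair with both targets met exactly.
banana only: max(248/17, 1776/486) = 14.59 servings → $5.84.
almonds only: max(248/90, 1776/244) = 7.279 servings → $5.10.
cottage cheese only: max(248/91, 1776/129) = 13.77 servings → $12.39.
banana + almonds with both tight: 2.509 servings and 2.282 servings → $2.60.
banana + cottage cheese with both tight: 3.084 servings and 2.149 servings → $3.17.
almonds + cottage cheese with both targets exact would need a negative amount; discard.
So the least-cost plan costs $2.60.

$2.60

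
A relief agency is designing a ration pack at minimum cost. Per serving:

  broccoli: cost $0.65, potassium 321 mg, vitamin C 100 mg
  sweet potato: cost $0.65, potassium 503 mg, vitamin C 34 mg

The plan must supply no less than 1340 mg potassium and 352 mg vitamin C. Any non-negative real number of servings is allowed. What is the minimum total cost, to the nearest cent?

This is a tiny linear program; its minimum lies at a vertex of the feasible set. List the vertices and price them.
broccoli only: max(1340/321, 352/100) = 4.174 servings → $2.71.
sweet potato only: max(1340/503, 352/34) = 10.35 servings → $6.73.
broccoli + sweet potato with both tight: 3.339 servings and 0.5334 servings → $2.52.
So the least-cost plan costs $2.52.

$2.52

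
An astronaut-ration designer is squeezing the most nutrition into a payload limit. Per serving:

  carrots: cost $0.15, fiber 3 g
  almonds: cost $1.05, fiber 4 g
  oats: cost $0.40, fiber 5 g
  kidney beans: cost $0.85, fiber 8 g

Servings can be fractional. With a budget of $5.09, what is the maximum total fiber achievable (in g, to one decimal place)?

101.8 g

Fiber per dollar: carrots 20, oats 12.5, kidney beans 9.412, almonds 3.81.
With no serving limits, spend the whole cost allowance on carrots: $5.09 / $0.15 × 3 g = 101.8 g.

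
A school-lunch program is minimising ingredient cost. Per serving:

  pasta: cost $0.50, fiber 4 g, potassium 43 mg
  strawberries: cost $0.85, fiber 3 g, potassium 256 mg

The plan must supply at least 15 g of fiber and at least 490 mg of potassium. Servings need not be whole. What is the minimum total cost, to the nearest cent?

Check every corner: each single food scaled to meet both minima, and each pair solved so both constraints bind.
pasta only: max(15/4, 490/43) = 11.4 servings → $5.70.
strawberries only: max(15/3, 490/256) = 5 servings → $4.25.
pasta + strawberries with both tight: 2.648 servings and 1.469 servings → $2.57.
So the least-cost plan costs $2.57.

$2.57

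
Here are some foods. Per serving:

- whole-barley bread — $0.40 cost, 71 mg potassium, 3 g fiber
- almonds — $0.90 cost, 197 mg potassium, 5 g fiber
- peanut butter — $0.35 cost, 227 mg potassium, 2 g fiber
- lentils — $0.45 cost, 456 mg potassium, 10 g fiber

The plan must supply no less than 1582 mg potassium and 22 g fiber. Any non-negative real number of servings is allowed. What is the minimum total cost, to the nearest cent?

For a min-cost LP with two ≥-constraints, a basic feasible solution has at most two positive variables.
whole-barley bread only: max(1582/71, 22/3) = 22.28 servings → $8.91.
almonds only: max(1582/197, 22/5) = 8.03 servings → $7.23.
peanut butter only: max(1582/227, 22/2) = 11 servings → $3.85.
lentils only: max(1582/456, 22/10) = 3.469 servings → $1.56.
whole-barley bread + almonds with both targets exact would need a negative amount; discard.
whole-barley bread + peanut butter with both tight: 3.395 servings and 5.907 servings → $3.43.
whole-barley bread + lentils: the both-tight solution has a negative serving — not a feasible corner.
almonds + peanut butter with both tight: 2.47 servings and 4.826 servings → $3.91.
almonds + lentils: intersection lies outside the first quadrant.
peanut butter + lentils with both tight: 4.262 servings and 1.348 servings → $2.10.
The minimum over all feasible corners is $1.56.

$1.56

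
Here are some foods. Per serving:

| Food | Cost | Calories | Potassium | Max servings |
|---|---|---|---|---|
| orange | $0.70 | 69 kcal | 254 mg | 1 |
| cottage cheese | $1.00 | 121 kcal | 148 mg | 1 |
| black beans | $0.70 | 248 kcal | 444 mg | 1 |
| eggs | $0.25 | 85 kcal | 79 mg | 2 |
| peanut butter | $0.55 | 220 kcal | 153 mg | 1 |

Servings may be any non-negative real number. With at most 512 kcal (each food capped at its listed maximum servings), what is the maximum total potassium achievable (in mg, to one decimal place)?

Potassium per kcal: orange 3.681, black beans 1.79, cottage cheese 1.223, eggs 0.9294, peanut butter 0.6955.
Take 1 serving of orange: uses 69 kcal, +254.0 mg potassium (running total 254.0 mg).
Take 1 serving of black beans: uses 248 kcal, +444.0 mg potassium (running total 698.0 mg).
Take 1 serving of cottage cheese: uses 121 kcal, +148.0 mg potassium (running total 846.0 mg).
Take 0.8706 servings of eggs: uses 74 kcal, +68.8 mg potassium (running total 914.8 mg).
Filling greedily by potassium-per-kcal is optimal for one linear limit, giving 914.8 mg.

914.8 mg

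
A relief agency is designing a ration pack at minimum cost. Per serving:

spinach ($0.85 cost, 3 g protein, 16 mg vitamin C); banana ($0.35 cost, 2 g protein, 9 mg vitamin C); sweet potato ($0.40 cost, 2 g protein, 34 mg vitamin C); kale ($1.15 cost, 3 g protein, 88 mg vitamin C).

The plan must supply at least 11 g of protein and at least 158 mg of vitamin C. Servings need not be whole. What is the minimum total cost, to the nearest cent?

$2.14

The cheapest plan sits at a corner of the feasible region — with two constraints it uses at most two foods.
spinach only: max(11/3, 158/16) = 9.875 servings → $8.39.
banana only: max(11/2, 158/9) = 17.56 servings → $6.14.
sweet potato only: max(11/2, 158/34) = 5.5 servings → $2.20.
kale only: max(11/3, 158/88) = 3.667 servings → $4.22.
spinach + banana: the both-tight solution has a negative serving — not a feasible corner.
spinach + sweet potato with both tight: 0.8286 servings and 4.257 servings → $2.41.
spinach + kale with both tight: 2.287 servings and 1.38 servings → $3.53.
banana + sweet potato with both tight: 1.16 servings and 4.34 servings → $2.14.
banana + kale with both tight: 3.315 servings and 1.456 servings → $2.84.
sweet potato + kale with both targets exact would need a negative amount; discard.
Cheapest feasible corner: $2.14.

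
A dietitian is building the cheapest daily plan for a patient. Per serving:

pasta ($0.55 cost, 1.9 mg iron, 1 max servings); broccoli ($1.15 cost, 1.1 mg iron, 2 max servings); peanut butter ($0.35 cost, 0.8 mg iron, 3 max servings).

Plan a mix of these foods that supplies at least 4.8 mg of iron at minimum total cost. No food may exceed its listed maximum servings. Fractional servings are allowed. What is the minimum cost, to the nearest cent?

Cost per mg of iron: pasta $0.2895, peanut butter $0.4375, broccoli $1.0455.
Take 1 serving of pasta: +1.9 mg iron for $0.55 (total $0.55, still need 2.9 mg).
Take 3 servings of peanut butter: +2.4 mg iron for $1.05 (total $1.60, still need 0.5 mg).
Take 0.4545 servings of broccoli: +0.5 mg iron for $0.52 (total $2.12, still need 0.0 mg).
Greedy by cheapest-per-mg is optimal for a single linear constraint, so the minimum cost is $2.12.

$2.12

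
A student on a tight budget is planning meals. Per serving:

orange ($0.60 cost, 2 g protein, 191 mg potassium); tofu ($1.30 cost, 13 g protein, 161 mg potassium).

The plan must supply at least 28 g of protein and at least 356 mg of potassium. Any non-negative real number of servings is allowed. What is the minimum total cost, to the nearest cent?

$2.82

An LP optimum is at a vertex; with two nutrient constraints at most two foods are used. Check each candidate.
orange only: max(28/2, 356/191) = 14 servings → $8.40.
tofu only: max(28/13, 356/161) = 2.211 servings → $2.87.
orange + tofu with both tight: 0.05553 servings and 2.145 servings → $2.82.
The minimum over all feasible corners is $2.82.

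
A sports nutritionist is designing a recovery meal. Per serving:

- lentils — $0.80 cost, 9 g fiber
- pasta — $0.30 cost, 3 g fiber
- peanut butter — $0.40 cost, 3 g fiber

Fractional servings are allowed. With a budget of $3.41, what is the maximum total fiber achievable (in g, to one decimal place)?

38.4 g

Fiber per dollar: lentils 11.25, pasta 10, peanut butter 7.5.
With no serving limits, spend the whole cost allowance on lentils: $3.41 / $0.80 × 9 g = 38.4 g.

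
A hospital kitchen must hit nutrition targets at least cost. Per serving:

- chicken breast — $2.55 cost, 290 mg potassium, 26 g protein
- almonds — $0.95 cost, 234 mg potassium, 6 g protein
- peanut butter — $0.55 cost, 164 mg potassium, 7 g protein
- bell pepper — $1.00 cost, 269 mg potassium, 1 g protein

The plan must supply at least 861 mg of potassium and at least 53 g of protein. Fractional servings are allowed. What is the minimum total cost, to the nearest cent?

$4.16

The cheapest plan sits at a corner of the feasible region — with two constraints it uses at most two foods.
chicken breast only: max(861/290, 53/26) = 2.969 servings → $7.57.
almonds only: max(861/234, 53/6) = 8.833 servings → $8.39.
peanut butter only: max(861/164, 53/7) = 7.571 servings → $4.16.
bell pepper only: max(861/269, 53/1) = 53 servings → $53.00.
chicken breast + almonds with both tight: 1.666 servings and 1.615 servings → $5.78.
chicken breast + peanut butter with both tight: 1.193 servings and 3.141 servings → $4.77.
chicken breast + bell pepper with both tight: 1.998 servings and 1.047 servings → $6.14.
almonds + peanut butter with both targets exact would need a negative amount; discard.
almonds + bell pepper: intersection lies outside the first quadrant.
peanut butter + bell pepper with both targets exact would need a negative amount; discard.
Cheapest feasible corner: $4.16.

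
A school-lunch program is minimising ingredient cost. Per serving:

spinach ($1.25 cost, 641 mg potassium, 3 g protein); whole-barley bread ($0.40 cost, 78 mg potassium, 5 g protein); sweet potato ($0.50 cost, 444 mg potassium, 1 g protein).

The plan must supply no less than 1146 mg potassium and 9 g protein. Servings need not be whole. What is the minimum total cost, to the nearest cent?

$1.71

Two binding constraints pin down two serving amounts, so the optimal mix uses at most two foods. The candidates are each food alone (scaled to the tighter of potassium/protein) and each pair with both constraints tight.
spinach only: max(1146/641, 9/3) = 3 servings → $3.75.
whole-barley bread only: max(1146/78, 9/5) = 14.69 servings → $5.88.
sweet potato only: max(1146/444, 9/1) = 9 servings → $4.50.
spinach + whole-barley bread with both tight: 1.692 servings and 0.7846 servings → $2.43.
spinach + sweet potato: the both-tight solution has a negative serving — not a feasible corner.
whole-barley bread + sweet potato with both tight: 1.331 servings and 2.347 servings → $1.71.
So the least-cost plan costs $1.71.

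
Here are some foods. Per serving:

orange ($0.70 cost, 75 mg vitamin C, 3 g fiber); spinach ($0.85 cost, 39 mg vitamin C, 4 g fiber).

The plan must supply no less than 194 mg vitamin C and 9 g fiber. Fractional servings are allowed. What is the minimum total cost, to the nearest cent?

$2.06

orange only: max(194/75, 9/3) = 3 servings → $2.10.
spinach only: max(194/39, 9/4) = 4.974 servings → $4.23.
orange + spinach with both tight: 2.322 servings and 0.5082 servings → $2.06.
Cheapest feasible corner: $2.06.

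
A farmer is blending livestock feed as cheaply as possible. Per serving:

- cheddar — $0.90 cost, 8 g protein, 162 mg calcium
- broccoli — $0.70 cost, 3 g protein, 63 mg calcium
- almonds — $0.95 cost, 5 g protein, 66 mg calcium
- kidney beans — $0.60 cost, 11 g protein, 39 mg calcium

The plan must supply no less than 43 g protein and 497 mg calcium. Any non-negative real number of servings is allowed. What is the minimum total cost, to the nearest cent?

$3.54

With two linear requirements the optimum uses one or two foods; enumerate the corners.
cheddar only: max(43/8, 497/162) = 5.375 servings → $4.84.
broccoli only: max(43/3, 497/63) = 14.33 servings → $10.03.
almonds only: max(43/5, 497/66) = 8.6 servings → $8.17.
kidney beans only: max(43/11, 497/39) = 12.74 servings → $7.65.
cheddar + broccoli: the both-tight solution has a negative serving — not a feasible corner.
cheddar + almonds: intersection lies outside the first quadrant.
cheddar + kidney beans with both tight: 2.578 servings and 2.034 servings → $3.54.
broccoli + almonds: intersection lies outside the first quadrant.
broccoli + kidney beans with both tight: 6.58 servings and 2.115 servings → $5.87.
almonds + kidney beans with both tight: 7.137 servings and 0.6648 servings → $7.18.
The minimum over all feasible corners is $3.54.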